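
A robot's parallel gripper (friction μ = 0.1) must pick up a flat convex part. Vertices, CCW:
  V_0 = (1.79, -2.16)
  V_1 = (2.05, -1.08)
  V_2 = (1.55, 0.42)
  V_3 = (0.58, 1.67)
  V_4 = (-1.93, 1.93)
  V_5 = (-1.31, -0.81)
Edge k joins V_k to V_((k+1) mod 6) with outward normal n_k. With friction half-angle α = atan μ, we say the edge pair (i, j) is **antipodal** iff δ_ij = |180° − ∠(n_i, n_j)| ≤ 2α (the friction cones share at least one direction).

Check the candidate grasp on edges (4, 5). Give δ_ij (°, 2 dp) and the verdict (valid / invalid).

α = atan 0.1 = 5.71°;  2α = 11.42°
edge 4: e_4 = (+0.62, -2.74);  n_4 = (-0.9753, -0.2207)
edge 5: e_5 = (+3.10, -1.35);  n_5 = (-0.3993, -0.9168)
∠(n_4, n_5) = 53.72°
δ = |180° − 53.72°| = 126.28°
126.28° > 2α = 11.42°  →  invalid

δ = 126.28°, invalid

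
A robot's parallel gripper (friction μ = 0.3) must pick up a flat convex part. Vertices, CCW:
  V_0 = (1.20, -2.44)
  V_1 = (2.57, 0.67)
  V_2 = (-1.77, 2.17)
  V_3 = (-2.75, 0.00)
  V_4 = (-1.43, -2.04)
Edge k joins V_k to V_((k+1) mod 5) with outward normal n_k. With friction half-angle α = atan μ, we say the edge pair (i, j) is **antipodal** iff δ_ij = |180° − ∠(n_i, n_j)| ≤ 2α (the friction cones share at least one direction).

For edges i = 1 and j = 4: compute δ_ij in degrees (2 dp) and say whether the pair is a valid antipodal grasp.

δ = 10.42°, valid

α = atan 0.3 = 16.70°;  2α = 33.40°
edge 1: e_1 = (-4.34, +1.50);  n_1 = (+0.3267, +0.9451)
edge 4: e_4 = (+2.63, -0.40);  n_4 = (-0.1504, -0.9886)
∠(n_1, n_4) = 169.58°
δ = |180° − 169.58°| = 10.42°
10.42° ≤ 2α = 33.40°  →  valid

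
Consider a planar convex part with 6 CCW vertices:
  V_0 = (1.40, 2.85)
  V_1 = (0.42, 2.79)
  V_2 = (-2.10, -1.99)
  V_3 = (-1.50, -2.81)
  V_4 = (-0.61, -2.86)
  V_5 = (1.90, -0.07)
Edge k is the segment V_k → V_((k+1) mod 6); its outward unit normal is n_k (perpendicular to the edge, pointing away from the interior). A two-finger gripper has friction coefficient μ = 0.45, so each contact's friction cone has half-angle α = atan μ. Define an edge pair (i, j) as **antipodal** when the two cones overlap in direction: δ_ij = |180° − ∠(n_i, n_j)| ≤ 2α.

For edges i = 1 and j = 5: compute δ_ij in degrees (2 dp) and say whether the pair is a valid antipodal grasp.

δ = 37.51°, valid

α = atan 0.45 = 24.23°;  2α = 48.46°
edge 1: e_1 = (-2.52, -4.78);  n_1 = (-0.8846, +0.4664)
edge 5: e_5 = (-0.50, +2.92);  n_5 = (+0.9857, +0.1688)
∠(n_1, n_5) = 142.49°
δ = |180° − 142.49°| = 37.51°
37.51° ≤ 2α = 48.46°  →  valid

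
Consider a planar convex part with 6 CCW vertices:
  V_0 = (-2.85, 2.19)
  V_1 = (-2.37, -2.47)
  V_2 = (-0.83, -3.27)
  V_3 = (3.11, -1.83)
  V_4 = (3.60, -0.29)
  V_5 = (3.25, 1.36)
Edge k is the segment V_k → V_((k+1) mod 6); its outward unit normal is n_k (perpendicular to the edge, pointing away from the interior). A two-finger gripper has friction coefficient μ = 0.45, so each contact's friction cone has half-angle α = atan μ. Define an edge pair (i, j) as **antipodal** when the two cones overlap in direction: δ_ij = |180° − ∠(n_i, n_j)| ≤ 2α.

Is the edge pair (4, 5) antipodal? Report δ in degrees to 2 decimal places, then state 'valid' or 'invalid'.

α = atan 0.45 = 24.23°;  2α = 48.46°
edge 4: e_4 = (-0.35, +1.65);  n_4 = (+0.9782, +0.2075)
edge 5: e_5 = (-6.10, +0.83);  n_5 = (+0.1348, +0.9909)
∠(n_4, n_5) = 70.28°
δ = |180° − 70.28°| = 109.72°
109.72° > 2α = 48.46°  →  invalid

δ = 109.72°, invalid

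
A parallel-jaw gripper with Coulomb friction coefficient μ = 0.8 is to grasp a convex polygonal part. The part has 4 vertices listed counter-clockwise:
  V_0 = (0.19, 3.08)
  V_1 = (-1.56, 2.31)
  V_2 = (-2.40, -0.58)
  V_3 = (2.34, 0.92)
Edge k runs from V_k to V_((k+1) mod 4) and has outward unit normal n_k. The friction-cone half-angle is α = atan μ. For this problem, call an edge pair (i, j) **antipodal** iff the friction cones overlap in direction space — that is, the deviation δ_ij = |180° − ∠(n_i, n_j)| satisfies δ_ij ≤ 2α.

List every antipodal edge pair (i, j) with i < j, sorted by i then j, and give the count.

count = 4; pairs: (0,2), (1,2), (1,3), (2,3)

α = atan 0.8 = 38.66°;  2α = 77.32°
n_0 = (-0.4027, +0.9153)
n_1 = (-0.9603, +0.2791)
n_2 = (+0.3017, -0.9534)
n_3 = (+0.7087, +0.7055)
  (0,1): δ = 129.96°  ·
  (0,2): δ = 6.19°  ✓
  (0,3): δ = 111.12°  ·
  (1,2): δ = 56.23°  ✓
  (1,3): δ = 61.07°  ✓
  (2,3): δ = 62.69°  ✓
antipodal pairs: 4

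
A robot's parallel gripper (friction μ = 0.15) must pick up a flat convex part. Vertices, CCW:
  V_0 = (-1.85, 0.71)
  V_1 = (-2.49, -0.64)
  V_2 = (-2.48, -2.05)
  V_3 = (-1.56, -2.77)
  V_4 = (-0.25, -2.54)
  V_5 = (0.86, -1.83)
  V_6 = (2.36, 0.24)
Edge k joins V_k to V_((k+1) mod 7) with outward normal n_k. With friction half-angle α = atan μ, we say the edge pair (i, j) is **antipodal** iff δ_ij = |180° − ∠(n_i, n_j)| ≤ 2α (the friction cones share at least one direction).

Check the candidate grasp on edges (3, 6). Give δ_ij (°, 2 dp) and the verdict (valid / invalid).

α = atan 0.15 = 8.53°;  2α = 17.06°
edge 3: e_3 = (+1.31, +0.23);  n_3 = (+0.1729, -0.9849)
edge 6: e_6 = (-4.21, +0.47);  n_6 = (+0.1109, +0.9938)
∠(n_3, n_6) = 163.67°
δ = |180° − 163.67°| = 16.33°
16.33° ≤ 2α = 17.06°  →  valid

δ = 16.33°, valid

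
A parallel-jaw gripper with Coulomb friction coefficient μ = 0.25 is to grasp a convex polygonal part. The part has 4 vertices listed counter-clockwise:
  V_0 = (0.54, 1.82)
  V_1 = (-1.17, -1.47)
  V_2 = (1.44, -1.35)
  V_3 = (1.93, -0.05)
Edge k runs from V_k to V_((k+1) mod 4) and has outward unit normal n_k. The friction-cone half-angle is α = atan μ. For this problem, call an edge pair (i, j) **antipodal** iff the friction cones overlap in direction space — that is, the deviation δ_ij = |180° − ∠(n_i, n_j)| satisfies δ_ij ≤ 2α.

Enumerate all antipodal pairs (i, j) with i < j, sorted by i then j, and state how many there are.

count = 1; pairs: (0,2)

α = atan 0.25 = 14.04°;  2α = 28.07°
n_0 = (-0.8873, +0.4612)
n_1 = (+0.0459, -0.9989)
n_2 = (+0.9357, -0.3527)
n_3 = (+0.8026, +0.5966)
  (0,1): δ = 59.90°  ·
  (0,2): δ = 6.81°  ✓
  (0,3): δ = 64.09°  ·
  (1,2): δ = 113.29°  ·
  (1,3): δ = 56.01°  ·
  (2,3): δ = 122.72°  ·
antipodal pairs: 1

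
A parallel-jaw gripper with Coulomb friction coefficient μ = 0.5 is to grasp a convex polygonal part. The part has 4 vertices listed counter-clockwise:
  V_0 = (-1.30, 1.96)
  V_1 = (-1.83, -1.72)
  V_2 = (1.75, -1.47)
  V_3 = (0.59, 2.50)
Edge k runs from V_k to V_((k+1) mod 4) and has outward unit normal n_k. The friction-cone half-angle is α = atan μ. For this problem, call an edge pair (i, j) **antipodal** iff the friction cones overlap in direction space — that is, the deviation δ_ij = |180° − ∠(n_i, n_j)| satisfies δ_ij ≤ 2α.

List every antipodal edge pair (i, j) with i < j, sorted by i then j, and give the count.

count = 2; pairs: (0,2), (1,3)

α = atan 0.5 = 26.57°;  2α = 53.13°
n_0 = (-0.9898, +0.1426)
n_1 = (+0.0697, -0.9976)
n_2 = (+0.9599, +0.2805)
n_3 = (-0.2747, +0.9615)
  (0,1): δ = 77.81°  ·
  (0,2): δ = 24.48°  ✓
  (0,3): δ = 114.14°  ·
  (1,2): δ = 77.71°  ·
  (1,3): δ = 11.95°  ✓
  (2,3): δ = 90.34°  ·
antipodal pairs: 2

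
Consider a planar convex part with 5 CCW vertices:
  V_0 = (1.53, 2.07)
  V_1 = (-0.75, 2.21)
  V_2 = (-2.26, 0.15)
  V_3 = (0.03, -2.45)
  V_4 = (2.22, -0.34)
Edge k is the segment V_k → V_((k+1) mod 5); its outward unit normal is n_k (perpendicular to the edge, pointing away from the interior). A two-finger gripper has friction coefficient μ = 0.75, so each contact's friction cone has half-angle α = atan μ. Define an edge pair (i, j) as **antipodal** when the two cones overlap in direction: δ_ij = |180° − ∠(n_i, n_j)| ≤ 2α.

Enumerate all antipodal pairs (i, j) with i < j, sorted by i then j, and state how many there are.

count = 5; pairs: (0,2), (0,3), (1,3), (1,4), (2,4)

α = atan 0.75 = 36.87°;  2α = 73.74°
n_0 = (+0.0613, +0.9981)
n_1 = (-0.8065, +0.5912)
n_2 = (-0.7504, -0.6610)
n_3 = (+0.6938, -0.7201)
n_4 = (+0.9614, +0.2752)
  (0,1): δ = 122.73°  ·
  (0,2): δ = 45.11°  ✓
  (0,3): δ = 47.45°  ✓
  (0,4): δ = 109.49°  ·
  (1,2): δ = 102.39°  ·
  (1,3): δ = 9.82°  ✓
  (1,4): δ = 52.22°  ✓
  (2,3): δ = 87.44°  ·
  (2,4): δ = 25.40°  ✓
  (3,4): δ = 117.96°  ·
antipodal pairs: 5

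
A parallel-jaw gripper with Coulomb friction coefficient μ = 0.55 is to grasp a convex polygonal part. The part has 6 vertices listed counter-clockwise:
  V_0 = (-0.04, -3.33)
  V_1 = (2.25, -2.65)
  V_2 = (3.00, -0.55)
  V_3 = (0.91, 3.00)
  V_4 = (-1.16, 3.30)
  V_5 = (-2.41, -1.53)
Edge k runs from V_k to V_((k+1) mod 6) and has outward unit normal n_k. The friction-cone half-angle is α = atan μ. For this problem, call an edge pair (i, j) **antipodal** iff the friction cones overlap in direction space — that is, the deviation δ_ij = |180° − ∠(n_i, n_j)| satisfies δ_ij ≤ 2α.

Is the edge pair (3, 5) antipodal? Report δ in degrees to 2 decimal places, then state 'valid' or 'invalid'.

α = atan 0.55 = 28.81°;  2α = 57.62°
edge 3: e_3 = (-2.07, +0.30);  n_3 = (+0.1434, +0.9897)
edge 5: e_5 = (+2.37, -1.80);  n_5 = (-0.6048, -0.7964)
∠(n_3, n_5) = 151.03°
δ = |180° − 151.03°| = 28.97°
28.97° ≤ 2α = 57.62°  →  valid

δ = 28.97°, valid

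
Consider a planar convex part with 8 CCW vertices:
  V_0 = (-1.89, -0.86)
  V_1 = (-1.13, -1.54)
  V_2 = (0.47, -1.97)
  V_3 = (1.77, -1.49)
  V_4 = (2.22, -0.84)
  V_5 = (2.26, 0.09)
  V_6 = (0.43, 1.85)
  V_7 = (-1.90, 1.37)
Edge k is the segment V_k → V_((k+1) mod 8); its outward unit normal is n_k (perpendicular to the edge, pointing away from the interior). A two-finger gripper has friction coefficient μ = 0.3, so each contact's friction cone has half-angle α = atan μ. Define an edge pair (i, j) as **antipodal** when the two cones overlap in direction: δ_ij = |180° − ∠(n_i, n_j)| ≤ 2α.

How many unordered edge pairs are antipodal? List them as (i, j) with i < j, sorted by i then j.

α = atan 0.3 = 16.70°;  2α = 33.40°
n_0 = (-0.6668, -0.7452)
n_1 = (-0.2595, -0.9657)
n_2 = (+0.3464, -0.9381)
n_3 = (+0.8222, -0.5692)
n_4 = (+0.9991, -0.0430)
n_5 = (+0.6932, +0.7208)
n_6 = (-0.2018, +0.9794)
n_7 = (-1.0000, -0.0045)
  (0,1): δ = 153.22°  ·
  (0,2): δ = 117.91°  ·
  (0,3): δ = 82.87°  ·
  (0,4): δ = 50.64°  ·
  (0,5): δ = 2.06°  ✓
  (0,6): δ = 53.46°  ·
  (0,7): δ = 132.08°  ·
  (1,2): δ = 144.69°  ·
  (1,3): δ = 109.65°  ·
  (1,4): δ = 77.42°  ·
  (1,5): δ = 28.84°  ✓
  (1,6): δ = 26.68°  ✓
  (1,7): δ = 105.30°  ·
  (2,3): δ = 144.96°  ·
  (2,4): δ = 112.73°  ·
  (2,5): δ = 64.15°  ·
  (2,6): δ = 8.63°  ✓
  (2,7): δ = 69.99°  ·
  (3,4): δ = 147.77°  ·
  (3,5): δ = 99.19°  ·
  (3,6): δ = 43.66°  ·
  (3,7): δ = 34.95°  ·
  (4,5): δ = 131.42°  ·
  (4,6): δ = 75.90°  ·
  (4,7): δ = 2.72°  ✓
  (5,6): δ = 124.48°  ·
  (5,7): δ = 45.86°  ·
  (6,7): δ = 101.38°  ·
antipodal pairs: 5

count = 5; pairs: (0,5), (1,5), (1,6), (2,6), (4,7)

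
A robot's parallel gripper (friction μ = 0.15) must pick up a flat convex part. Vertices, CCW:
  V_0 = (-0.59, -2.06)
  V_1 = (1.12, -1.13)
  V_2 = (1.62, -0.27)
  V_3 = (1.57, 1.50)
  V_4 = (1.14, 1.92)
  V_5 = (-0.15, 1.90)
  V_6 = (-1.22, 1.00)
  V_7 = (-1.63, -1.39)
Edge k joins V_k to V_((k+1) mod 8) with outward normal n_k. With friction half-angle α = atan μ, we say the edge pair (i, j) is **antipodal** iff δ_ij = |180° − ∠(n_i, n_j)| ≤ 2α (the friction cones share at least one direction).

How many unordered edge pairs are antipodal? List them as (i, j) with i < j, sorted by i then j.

α = atan 0.15 = 8.53°;  2α = 17.06°
n_0 = (+0.4778, -0.8785)
n_1 = (+0.8645, -0.5026)
n_2 = (+0.9996, +0.0282)
n_3 = (+0.6987, +0.7154)
n_4 = (-0.0155, +0.9999)
n_5 = (-0.6437, +0.7653)
n_6 = (-0.9856, +0.1691)
n_7 = (-0.5416, -0.8407)
  (0,1): δ = 148.71°  ·
  (0,2): δ = 116.92°  ·
  (0,3): δ = 72.87°  ·
  (0,4): δ = 27.65°  ·
  (0,5): δ = 11.53°  ✓
  (0,6): δ = 51.73°  ·
  (0,7): δ = 118.67°  ·
  (1,2): δ = 148.21°  ·
  (1,3): δ = 104.15°  ·
  (1,4): δ = 58.94°  ·
  (1,5): δ = 19.76°  ·
  (1,6): δ = 20.44°  ·
  (1,7): δ = 87.38°  ·
  (2,3): δ = 135.94°  ·
  (2,4): δ = 90.73°  ·
  (2,5): δ = 51.55°  ·
  (2,6): δ = 11.35°  ✓
  (2,7): δ = 55.59°  ·
  (3,4): δ = 134.79°  ·
  (3,5): δ = 95.61°  ·
  (3,6): δ = 55.41°  ·
  (3,7): δ = 11.54°  ✓
  (4,5): δ = 140.82°  ·
  (4,6): δ = 100.62°  ·
  (4,7): δ = 33.68°  ·
  (5,6): δ = 139.80°  ·
  (5,7): δ = 72.86°  ·
  (6,7): δ = 113.06°  ·
antipodal pairs: 3

count = 3; pairs: (0,5), (2,6), (3,7)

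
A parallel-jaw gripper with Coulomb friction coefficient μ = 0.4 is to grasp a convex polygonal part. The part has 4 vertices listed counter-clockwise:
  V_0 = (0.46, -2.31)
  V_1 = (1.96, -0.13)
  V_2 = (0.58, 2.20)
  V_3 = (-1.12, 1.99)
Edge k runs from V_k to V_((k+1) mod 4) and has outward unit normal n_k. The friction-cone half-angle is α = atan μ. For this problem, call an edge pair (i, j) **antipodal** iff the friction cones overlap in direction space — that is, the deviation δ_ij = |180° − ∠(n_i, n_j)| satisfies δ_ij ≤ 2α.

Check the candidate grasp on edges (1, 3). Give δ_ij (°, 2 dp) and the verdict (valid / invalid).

α = atan 0.4 = 21.80°;  2α = 43.60°
edge 1: e_1 = (-1.38, +2.33);  n_1 = (+0.8604, +0.5096)
edge 3: e_3 = (+1.58, -4.30);  n_3 = (-0.9386, -0.3449)
∠(n_1, n_3) = 169.54°
δ = |180° − 169.54°| = 10.46°
10.46° ≤ 2α = 43.60°  →  valid

δ = 10.46°, valid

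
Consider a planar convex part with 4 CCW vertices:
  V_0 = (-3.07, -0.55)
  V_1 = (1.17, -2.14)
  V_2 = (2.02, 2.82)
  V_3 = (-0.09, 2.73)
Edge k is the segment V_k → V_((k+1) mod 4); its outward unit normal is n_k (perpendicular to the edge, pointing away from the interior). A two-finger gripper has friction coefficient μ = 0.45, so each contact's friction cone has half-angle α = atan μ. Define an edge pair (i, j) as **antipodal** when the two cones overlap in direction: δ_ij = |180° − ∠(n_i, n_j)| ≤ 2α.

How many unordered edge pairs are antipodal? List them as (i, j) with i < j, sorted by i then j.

α = atan 0.45 = 24.23°;  2α = 48.46°
n_0 = (-0.3511, -0.9363)
n_1 = (+0.9856, -0.1689)
n_2 = (-0.0426, +0.9991)
n_3 = (-0.7401, +0.6724)
  (0,1): δ = 79.17°  ·
  (0,2): δ = 23.00°  ✓
  (0,3): δ = 68.30°  ·
  (1,2): δ = 77.83°  ·
  (1,3): δ = 32.53°  ✓
  (2,3): δ = 134.70°  ·
antipodal pairs: 2

count = 2; pairs: (0,2), (1,3)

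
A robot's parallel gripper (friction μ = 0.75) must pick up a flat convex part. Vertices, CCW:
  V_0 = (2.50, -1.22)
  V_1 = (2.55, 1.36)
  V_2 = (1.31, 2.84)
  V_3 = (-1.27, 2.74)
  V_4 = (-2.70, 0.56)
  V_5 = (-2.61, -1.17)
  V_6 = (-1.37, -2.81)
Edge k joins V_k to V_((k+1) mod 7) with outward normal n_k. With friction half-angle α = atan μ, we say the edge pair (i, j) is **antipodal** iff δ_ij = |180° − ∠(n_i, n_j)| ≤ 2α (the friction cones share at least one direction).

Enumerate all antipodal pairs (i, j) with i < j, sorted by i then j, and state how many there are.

α = atan 0.75 = 36.87°;  2α = 73.74°
n_0 = (+0.9998, -0.0194)
n_1 = (+0.7665, +0.6422)
n_2 = (-0.0387, +0.9992)
n_3 = (-0.8362, +0.5485)
n_4 = (-0.9986, -0.0520)
n_5 = (-0.7977, -0.6031)
n_6 = (+0.3800, -0.9250)
  (0,1): δ = 138.93°  ·
  (0,2): δ = 86.67°  ·
  (0,3): δ = 32.15°  ✓
  (0,4): δ = 4.09°  ✓
  (0,5): δ = 38.20°  ✓
  (0,6): δ = 113.45°  ·
  (1,2): δ = 127.74°  ·
  (1,3): δ = 73.22°  ✓
  (1,4): δ = 36.98°  ✓
  (1,5): δ = 2.86°  ✓
  (1,6): δ = 72.38°  ✓
  (2,3): δ = 125.48°  ·
  (2,4): δ = 89.24°  ·
  (2,5): δ = 55.13°  ✓
  (2,6): δ = 20.12°  ✓
  (3,4): δ = 143.76°  ·
  (3,5): δ = 109.64°  ·
  (3,6): δ = 34.40°  ✓
  (4,5): δ = 145.89°  ·
  (4,6): δ = 70.64°  ✓
  (5,6): δ = 104.76°  ·
antipodal pairs: 11

count = 11; pairs: (0,3), (0,4), (0,5), (1,3), (1,4), (1,5), (1,6), (2,5), (2,6), (3,6), (4,6)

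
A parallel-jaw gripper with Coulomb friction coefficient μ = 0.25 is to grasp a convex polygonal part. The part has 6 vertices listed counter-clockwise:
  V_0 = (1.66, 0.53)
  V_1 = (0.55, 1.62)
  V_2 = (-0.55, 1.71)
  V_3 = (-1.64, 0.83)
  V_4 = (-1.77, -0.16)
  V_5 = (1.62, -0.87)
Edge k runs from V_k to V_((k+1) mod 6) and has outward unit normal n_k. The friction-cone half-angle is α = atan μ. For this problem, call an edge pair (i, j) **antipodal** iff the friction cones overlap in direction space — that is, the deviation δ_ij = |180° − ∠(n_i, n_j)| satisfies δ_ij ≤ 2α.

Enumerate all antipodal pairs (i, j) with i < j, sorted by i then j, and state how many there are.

α = atan 0.25 = 14.04°;  2α = 28.07°
n_0 = (+0.7006, +0.7135)
n_1 = (+0.0815, +0.9967)
n_2 = (-0.6282, +0.7781)
n_3 = (-0.9915, +0.1302)
n_4 = (-0.2050, -0.9788)
n_5 = (+0.9996, -0.0286)
  (0,1): δ = 140.20°  ·
  (0,2): δ = 96.61°  ·
  (0,3): δ = 53.00°  ·
  (0,4): δ = 32.65°  ·
  (0,5): δ = 132.84°  ·
  (1,2): δ = 136.41°  ·
  (1,3): δ = 92.80°  ·
  (1,4): δ = 7.15°  ✓
  (1,5): δ = 93.04°  ·
  (2,3): δ = 136.40°  ·
  (2,4): δ = 50.74°  ·
  (2,5): δ = 49.45°  ·
  (3,4): δ = 94.35°  ·
  (3,5): δ = 5.84°  ✓
  (4,5): δ = 79.81°  ·
antipodal pairs: 2

count = 2; pairs: (1,4), (3,5)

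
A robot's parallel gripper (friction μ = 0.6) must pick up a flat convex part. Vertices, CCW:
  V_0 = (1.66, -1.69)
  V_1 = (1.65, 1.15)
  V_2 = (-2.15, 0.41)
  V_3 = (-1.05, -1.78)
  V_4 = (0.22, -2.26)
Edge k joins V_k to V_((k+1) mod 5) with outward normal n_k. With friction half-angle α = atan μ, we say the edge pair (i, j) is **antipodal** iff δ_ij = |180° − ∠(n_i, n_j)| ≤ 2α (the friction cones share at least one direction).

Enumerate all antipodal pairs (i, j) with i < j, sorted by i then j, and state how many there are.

α = atan 0.6 = 30.96°;  2α = 61.93°
n_0 = (+1.0000, +0.0035)
n_1 = (-0.1911, +0.9816)
n_2 = (-0.8936, -0.4488)
n_3 = (-0.3535, -0.9354)
n_4 = (+0.3680, -0.9298)
  (0,1): δ = 79.18°  ·
  (0,2): δ = 26.47°  ✓
  (0,3): δ = 69.09°  ·
  (0,4): δ = 111.39°  ·
  (1,2): δ = 74.35°  ·
  (1,3): δ = 31.72°  ✓
  (1,4): δ = 10.58°  ✓
  (2,3): δ = 137.37°  ·
  (2,4): δ = 95.07°  ·
  (3,4): δ = 137.70°  ·
antipodal pairs: 3

count = 3; pairs: (0,2), (1,3), (1,4)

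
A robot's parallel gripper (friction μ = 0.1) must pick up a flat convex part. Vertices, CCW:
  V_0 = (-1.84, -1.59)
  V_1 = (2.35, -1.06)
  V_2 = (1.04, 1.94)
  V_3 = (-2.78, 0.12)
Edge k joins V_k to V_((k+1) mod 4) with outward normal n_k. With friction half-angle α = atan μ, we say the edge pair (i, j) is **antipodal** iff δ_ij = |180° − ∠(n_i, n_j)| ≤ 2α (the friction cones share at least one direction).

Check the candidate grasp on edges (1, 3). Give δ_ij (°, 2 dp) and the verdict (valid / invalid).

α = atan 0.1 = 5.71°;  2α = 11.42°
edge 1: e_1 = (-1.31, +3.00);  n_1 = (+0.9164, +0.4002)
edge 3: e_3 = (+0.94, -1.71);  n_3 = (-0.8763, -0.4817)
∠(n_1, n_3) = 174.79°
δ = |180° − 174.79°| = 5.21°
5.21° ≤ 2α = 11.42°  →  valid

δ = 5.21°, valid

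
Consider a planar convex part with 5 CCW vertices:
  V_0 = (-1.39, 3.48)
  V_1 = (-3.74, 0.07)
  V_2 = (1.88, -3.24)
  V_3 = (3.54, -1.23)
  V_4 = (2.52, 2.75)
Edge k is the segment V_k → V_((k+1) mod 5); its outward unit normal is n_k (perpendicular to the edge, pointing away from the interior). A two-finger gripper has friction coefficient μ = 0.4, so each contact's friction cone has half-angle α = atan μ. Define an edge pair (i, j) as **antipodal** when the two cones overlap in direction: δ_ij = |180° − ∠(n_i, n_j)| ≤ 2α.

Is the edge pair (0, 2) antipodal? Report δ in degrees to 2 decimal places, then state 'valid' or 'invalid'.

δ = 4.98°, valid

α = atan 0.4 = 21.80°;  2α = 43.60°
edge 0: e_0 = (-2.35, -3.41);  n_0 = (-0.8234, +0.5675)
edge 2: e_2 = (+1.66, +2.01);  n_2 = (+0.7710, -0.6368)
∠(n_0, n_2) = 175.02°
δ = |180° − 175.02°| = 4.98°
4.98° ≤ 2α = 43.60°  →  valid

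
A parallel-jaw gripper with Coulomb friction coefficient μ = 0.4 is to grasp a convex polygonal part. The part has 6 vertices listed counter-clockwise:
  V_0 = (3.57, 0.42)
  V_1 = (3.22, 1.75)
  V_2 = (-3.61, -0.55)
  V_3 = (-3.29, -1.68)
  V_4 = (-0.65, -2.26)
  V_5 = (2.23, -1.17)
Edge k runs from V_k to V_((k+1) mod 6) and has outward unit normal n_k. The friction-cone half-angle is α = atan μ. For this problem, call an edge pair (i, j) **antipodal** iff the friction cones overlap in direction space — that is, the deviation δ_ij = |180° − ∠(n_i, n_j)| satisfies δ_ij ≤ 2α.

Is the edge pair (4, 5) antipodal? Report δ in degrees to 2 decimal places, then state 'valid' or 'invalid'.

α = atan 0.4 = 21.80°;  2α = 43.60°
edge 4: e_4 = (+2.88, +1.09);  n_4 = (+0.3540, -0.9353)
edge 5: e_5 = (+1.34, +1.59);  n_5 = (+0.7647, -0.6444)
∠(n_4, n_5) = 29.15°
δ = |180° − 29.15°| = 150.85°
150.85° > 2α = 43.60°  →  invalid

δ = 150.85°, invalid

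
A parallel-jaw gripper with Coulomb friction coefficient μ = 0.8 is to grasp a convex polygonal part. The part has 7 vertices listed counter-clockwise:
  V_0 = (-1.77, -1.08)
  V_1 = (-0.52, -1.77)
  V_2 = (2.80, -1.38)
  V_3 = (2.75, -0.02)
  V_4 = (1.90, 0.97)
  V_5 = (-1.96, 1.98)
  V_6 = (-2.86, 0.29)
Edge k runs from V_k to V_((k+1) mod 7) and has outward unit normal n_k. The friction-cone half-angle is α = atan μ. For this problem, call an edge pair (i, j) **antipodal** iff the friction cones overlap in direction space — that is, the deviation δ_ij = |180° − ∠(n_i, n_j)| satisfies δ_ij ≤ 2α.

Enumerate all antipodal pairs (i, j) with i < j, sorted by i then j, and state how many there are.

count = 11; pairs: (0,2), (0,3), (0,4), (1,3), (1,4), (1,5), (2,5), (2,6), (3,5), (3,6), (4,6)

α = atan 0.8 = 38.66°;  2α = 77.32°
n_0 = (-0.4833, -0.8755)
n_1 = (+0.1167, -0.9932)
n_2 = (+0.9993, +0.0367)
n_3 = (+0.7587, +0.6514)
n_4 = (+0.2531, +0.9674)
n_5 = (-0.8826, +0.4700)
n_6 = (-0.7825, -0.6226)
  (0,1): δ = 144.40°  ·
  (0,2): δ = 59.00°  ✓
  (0,3): δ = 20.45°  ✓
  (0,4): δ = 14.24°  ✓
  (0,5): δ = 90.86°  ·
  (0,6): δ = 157.41°  ·
  (1,2): δ = 94.59°  ·
  (1,3): δ = 56.05°  ✓
  (1,4): δ = 21.36°  ✓
  (1,5): δ = 55.26°  ✓
  (1,6): δ = 121.81°  ·
  (2,3): δ = 141.46°  ·
  (2,4): δ = 106.77°  ·
  (2,5): δ = 30.14°  ✓
  (2,6): δ = 36.40°  ✓
  (3,4): δ = 145.31°  ·
  (3,5): δ = 68.69°  ✓
  (3,6): δ = 2.14°  ✓
  (4,5): δ = 103.37°  ·
  (4,6): δ = 36.83°  ✓
  (5,6): δ = 113.46°  ·
antipodal pairs: 11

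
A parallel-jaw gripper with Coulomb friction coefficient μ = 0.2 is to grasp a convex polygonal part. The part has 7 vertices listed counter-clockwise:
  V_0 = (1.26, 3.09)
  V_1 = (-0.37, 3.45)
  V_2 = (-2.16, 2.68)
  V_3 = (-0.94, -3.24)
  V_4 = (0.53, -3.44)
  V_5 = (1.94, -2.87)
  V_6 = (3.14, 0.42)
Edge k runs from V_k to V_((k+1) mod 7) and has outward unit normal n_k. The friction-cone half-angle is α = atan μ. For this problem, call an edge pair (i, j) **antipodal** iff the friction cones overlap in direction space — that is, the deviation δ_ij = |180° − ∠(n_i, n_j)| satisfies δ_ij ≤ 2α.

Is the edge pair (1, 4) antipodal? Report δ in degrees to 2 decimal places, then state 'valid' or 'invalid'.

δ = 1.26°, valid

α = atan 0.2 = 11.31°;  2α = 22.62°
edge 1: e_1 = (-1.79, -0.77);  n_1 = (-0.3952, +0.9186)
edge 4: e_4 = (+1.41, +0.57);  n_4 = (+0.3748, -0.9271)
∠(n_1, n_4) = 178.74°
δ = |180° − 178.74°| = 1.26°
1.26° ≤ 2α = 22.62°  →  valid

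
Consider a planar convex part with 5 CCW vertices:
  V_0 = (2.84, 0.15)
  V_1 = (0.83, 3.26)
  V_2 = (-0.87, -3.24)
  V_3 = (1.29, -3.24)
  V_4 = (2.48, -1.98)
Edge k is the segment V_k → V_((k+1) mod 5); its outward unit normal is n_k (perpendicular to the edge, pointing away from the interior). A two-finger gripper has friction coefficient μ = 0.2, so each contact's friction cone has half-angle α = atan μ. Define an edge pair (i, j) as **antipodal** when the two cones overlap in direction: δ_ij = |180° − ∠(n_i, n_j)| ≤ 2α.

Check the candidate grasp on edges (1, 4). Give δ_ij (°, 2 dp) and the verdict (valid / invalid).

δ = 5.06°, valid

α = atan 0.2 = 11.31°;  2α = 22.62°
edge 1: e_1 = (-1.70, -6.50);  n_1 = (-0.9675, +0.2530)
edge 4: e_4 = (+0.36, +2.13);  n_4 = (+0.9860, -0.1667)
∠(n_1, n_4) = 174.94°
δ = |180° − 174.94°| = 5.06°
5.06° ≤ 2α = 22.62°  →  valid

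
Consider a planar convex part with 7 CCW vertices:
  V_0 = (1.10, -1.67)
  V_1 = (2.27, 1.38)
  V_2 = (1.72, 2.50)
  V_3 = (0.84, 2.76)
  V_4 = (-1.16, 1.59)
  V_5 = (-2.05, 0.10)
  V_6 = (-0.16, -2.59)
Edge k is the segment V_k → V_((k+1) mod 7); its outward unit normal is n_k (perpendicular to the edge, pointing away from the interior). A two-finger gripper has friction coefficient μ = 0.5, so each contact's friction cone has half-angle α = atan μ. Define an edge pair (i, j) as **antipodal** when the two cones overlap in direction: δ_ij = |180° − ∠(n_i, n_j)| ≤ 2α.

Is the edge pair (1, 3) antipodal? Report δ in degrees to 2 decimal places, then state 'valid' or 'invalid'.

α = atan 0.5 = 26.57°;  2α = 53.13°
edge 1: e_1 = (-0.55, +1.12);  n_1 = (+0.8976, +0.4408)
edge 3: e_3 = (-2.00, -1.17);  n_3 = (-0.5049, +0.8632)
∠(n_1, n_3) = 94.17°
δ = |180° − 94.17°| = 85.83°
85.83° > 2α = 53.13°  →  invalid

δ = 85.83°, invalid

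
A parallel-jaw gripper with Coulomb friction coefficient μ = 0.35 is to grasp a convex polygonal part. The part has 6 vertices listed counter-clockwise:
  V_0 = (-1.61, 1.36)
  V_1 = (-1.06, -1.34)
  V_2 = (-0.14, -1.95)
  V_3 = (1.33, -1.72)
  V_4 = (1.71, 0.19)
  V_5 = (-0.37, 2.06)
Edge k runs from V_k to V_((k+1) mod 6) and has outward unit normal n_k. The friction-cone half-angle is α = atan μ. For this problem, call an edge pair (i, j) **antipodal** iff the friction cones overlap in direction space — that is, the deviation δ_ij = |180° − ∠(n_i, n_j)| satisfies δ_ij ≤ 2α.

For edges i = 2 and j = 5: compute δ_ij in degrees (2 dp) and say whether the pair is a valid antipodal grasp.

δ = 20.55°, valid

α = atan 0.35 = 19.29°;  2α = 38.58°
edge 2: e_2 = (+1.47, +0.23);  n_2 = (+0.1546, -0.9880)
edge 5: e_5 = (-1.24, -0.70);  n_5 = (-0.4916, +0.8708)
∠(n_2, n_5) = 159.45°
δ = |180° − 159.45°| = 20.55°
20.55° ≤ 2α = 38.58°  →  valid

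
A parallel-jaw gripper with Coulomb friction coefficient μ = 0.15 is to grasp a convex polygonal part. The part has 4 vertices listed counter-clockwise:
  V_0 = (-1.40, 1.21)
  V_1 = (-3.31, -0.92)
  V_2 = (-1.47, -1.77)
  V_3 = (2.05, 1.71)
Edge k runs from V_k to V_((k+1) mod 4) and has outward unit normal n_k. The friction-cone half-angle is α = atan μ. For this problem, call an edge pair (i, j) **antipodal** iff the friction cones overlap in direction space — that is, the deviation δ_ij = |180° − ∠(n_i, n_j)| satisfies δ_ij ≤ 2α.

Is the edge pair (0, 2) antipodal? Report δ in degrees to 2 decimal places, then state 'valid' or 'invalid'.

α = atan 0.15 = 8.53°;  2α = 17.06°
edge 0: e_0 = (-1.91, -2.13);  n_0 = (-0.7445, +0.6676)
edge 2: e_2 = (+3.52, +3.48);  n_2 = (+0.7031, -0.7111)
∠(n_0, n_2) = 176.56°
δ = |180° − 176.56°| = 3.44°
3.44° ≤ 2α = 17.06°  →  valid

δ = 3.44°, valid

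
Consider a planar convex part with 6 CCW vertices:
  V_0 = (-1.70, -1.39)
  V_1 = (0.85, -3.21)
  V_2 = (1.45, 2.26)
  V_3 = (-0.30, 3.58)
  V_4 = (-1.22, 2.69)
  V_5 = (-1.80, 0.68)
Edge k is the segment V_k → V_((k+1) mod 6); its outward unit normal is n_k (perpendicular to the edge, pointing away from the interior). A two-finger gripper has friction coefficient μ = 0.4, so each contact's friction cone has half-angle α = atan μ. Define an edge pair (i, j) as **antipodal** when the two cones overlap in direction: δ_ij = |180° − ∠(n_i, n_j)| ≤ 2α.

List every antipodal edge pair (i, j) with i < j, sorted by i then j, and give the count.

count = 4; pairs: (0,2), (1,3), (1,4), (1,5)

α = atan 0.4 = 21.80°;  2α = 43.60°
n_0 = (-0.5809, -0.8139)
n_1 = (+0.9940, -0.1090)
n_2 = (+0.6022, +0.7984)
n_3 = (-0.6953, +0.7187)
n_4 = (-0.9608, +0.2772)
n_5 = (-0.9988, -0.0483)
  (0,1): δ = 60.74°  ·
  (0,2): δ = 1.51°  ✓
  (0,3): δ = 79.57°  ·
  (0,4): δ = 109.42°  ·
  (0,5): δ = 128.28°  ·
  (1,2): δ = 120.77°  ·
  (1,3): δ = 39.69°  ✓
  (1,4): δ = 9.84°  ✓
  (1,5): δ = 9.03°  ✓
  (2,3): δ = 98.92°  ·
  (2,4): δ = 69.07°  ·
  (2,5): δ = 50.21°  ·
  (3,4): δ = 150.15°  ·
  (3,5): δ = 131.28°  ·
  (4,5): δ = 161.14°  ·
antipodal pairs: 4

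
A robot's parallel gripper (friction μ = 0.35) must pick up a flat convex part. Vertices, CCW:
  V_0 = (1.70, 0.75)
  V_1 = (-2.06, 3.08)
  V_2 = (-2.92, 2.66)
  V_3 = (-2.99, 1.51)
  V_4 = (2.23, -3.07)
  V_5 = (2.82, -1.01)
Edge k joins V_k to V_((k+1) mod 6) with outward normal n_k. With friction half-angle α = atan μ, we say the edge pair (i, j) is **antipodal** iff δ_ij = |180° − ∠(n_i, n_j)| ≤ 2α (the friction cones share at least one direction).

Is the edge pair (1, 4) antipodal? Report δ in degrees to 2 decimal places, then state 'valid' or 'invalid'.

δ = 47.99°, invalid

α = atan 0.35 = 19.29°;  2α = 38.58°
edge 1: e_1 = (-0.86, -0.42);  n_1 = (-0.4388, +0.8986)
edge 4: e_4 = (+0.59, +2.06);  n_4 = (+0.9613, -0.2753)
∠(n_1, n_4) = 132.01°
δ = |180° − 132.01°| = 47.99°
47.99° > 2α = 38.58°  →  invalid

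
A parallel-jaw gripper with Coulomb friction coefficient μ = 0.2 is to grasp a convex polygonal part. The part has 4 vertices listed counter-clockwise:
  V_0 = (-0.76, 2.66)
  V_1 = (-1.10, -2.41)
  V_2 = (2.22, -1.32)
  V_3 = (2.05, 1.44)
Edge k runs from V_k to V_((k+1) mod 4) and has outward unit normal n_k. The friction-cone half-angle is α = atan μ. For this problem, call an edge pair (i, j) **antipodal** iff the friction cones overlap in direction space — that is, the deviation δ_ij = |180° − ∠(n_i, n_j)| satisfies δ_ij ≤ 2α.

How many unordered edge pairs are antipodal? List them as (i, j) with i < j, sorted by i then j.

α = atan 0.2 = 11.31°;  2α = 22.62°
n_0 = (-0.9978, +0.0669)
n_1 = (+0.3119, -0.9501)
n_2 = (+0.9981, +0.0615)
n_3 = (+0.3982, +0.9173)
  (0,1): δ = 67.99°  ·
  (0,2): δ = 7.36°  ✓
  (0,3): δ = 70.37°  ·
  (1,2): δ = 104.65°  ·
  (1,3): δ = 41.64°  ·
  (2,3): δ = 116.99°  ·
antipodal pairs: 1

count = 1; pairs: (0,2)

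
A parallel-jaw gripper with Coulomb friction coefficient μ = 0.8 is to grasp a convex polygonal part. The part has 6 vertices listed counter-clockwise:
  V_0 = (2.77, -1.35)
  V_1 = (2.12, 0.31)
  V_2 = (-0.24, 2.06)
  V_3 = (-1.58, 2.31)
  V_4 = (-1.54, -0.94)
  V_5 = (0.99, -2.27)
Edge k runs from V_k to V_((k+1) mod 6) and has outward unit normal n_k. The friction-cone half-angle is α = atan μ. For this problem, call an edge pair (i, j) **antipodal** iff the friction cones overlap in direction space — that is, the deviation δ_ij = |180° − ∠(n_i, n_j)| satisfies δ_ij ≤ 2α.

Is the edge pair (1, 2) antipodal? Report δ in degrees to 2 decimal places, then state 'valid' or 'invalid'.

δ = 154.01°, invalid

α = atan 0.8 = 38.66°;  2α = 77.32°
edge 1: e_1 = (-2.36, +1.75);  n_1 = (+0.5956, +0.8033)
edge 2: e_2 = (-1.34, +0.25);  n_2 = (+0.1834, +0.9830)
∠(n_1, n_2) = 25.99°
δ = |180° − 25.99°| = 154.01°
154.01° > 2α = 77.32°  →  invalid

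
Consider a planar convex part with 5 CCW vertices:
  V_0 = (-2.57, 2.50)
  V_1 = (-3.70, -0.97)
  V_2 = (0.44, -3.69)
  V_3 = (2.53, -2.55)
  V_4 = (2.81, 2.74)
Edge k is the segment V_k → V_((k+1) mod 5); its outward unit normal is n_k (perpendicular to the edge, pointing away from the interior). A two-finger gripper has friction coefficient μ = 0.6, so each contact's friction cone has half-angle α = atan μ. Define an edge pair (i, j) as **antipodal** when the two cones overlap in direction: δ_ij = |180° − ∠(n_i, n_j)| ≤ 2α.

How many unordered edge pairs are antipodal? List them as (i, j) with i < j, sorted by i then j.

α = atan 0.6 = 30.96°;  2α = 61.93°
n_0 = (-0.9509, +0.3096)
n_1 = (-0.5491, -0.8358)
n_2 = (+0.4789, -0.8779)
n_3 = (+0.9986, -0.0529)
n_4 = (-0.0446, +0.9990)
  (0,1): δ = 105.27°  ·
  (0,2): δ = 43.35°  ✓
  (0,3): δ = 15.01°  ✓
  (0,4): δ = 110.59°  ·
  (1,2): δ = 118.08°  ·
  (1,3): δ = 59.72°  ✓
  (1,4): δ = 35.86°  ✓
  (2,3): δ = 121.64°  ·
  (2,4): δ = 26.06°  ✓
  (3,4): δ = 84.42°  ·
antipodal pairs: 5

count = 5; pairs: (0,2), (0,3), (1,3), (1,4), (2,4)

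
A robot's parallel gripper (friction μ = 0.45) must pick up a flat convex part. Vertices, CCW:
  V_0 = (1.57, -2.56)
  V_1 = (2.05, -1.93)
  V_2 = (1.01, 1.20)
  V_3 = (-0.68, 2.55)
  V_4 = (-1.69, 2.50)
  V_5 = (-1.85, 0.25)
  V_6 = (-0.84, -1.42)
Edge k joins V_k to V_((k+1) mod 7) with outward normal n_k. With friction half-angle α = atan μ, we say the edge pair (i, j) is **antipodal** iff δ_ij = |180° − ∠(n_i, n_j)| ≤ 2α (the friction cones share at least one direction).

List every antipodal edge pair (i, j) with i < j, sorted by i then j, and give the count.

α = atan 0.45 = 24.23°;  2α = 48.46°
n_0 = (+0.7954, -0.6060)
n_1 = (+0.9490, +0.3153)
n_2 = (+0.6241, +0.7813)
n_3 = (-0.0494, +0.9988)
n_4 = (-0.9975, +0.0709)
n_5 = (-0.8557, -0.5175)
n_6 = (-0.4276, -0.9040)
  (0,1): δ = 124.32°  ·
  (0,2): δ = 91.31°  ·
  (0,3): δ = 49.86°  ·
  (0,4): δ = 33.24°  ✓
  (0,5): δ = 68.47°  ·
  (0,6): δ = 101.99°  ·
  (1,2): δ = 147.00°  ·
  (1,3): δ = 105.55°  ·
  (1,4): δ = 22.45°  ✓
  (1,5): δ = 12.79°  ✓
  (1,6): δ = 46.30°  ✓
  (2,3): δ = 138.55°  ·
  (2,4): δ = 55.45°  ·
  (2,5): δ = 20.22°  ✓
  (2,6): δ = 13.30°  ✓
  (3,4): δ = 96.90°  ·
  (3,5): δ = 61.67°  ·
  (3,6): δ = 28.15°  ✓
  (4,5): δ = 144.77°  ·
  (4,6): δ = 111.25°  ·
  (5,6): δ = 146.48°  ·
antipodal pairs: 7

count = 7; pairs: (0,4), (1,4), (1,5), (1,6), (2,5), (2,6), (3,6)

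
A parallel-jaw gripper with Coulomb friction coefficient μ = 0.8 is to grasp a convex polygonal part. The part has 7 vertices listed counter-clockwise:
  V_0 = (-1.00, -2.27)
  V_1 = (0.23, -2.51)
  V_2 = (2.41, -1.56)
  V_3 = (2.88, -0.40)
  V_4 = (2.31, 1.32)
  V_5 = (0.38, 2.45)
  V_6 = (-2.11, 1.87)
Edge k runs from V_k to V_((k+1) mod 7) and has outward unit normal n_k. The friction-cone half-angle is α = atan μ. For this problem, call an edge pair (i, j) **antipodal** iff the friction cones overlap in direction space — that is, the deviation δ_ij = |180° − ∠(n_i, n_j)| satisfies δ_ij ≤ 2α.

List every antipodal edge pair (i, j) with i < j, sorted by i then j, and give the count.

α = atan 0.8 = 38.66°;  2α = 77.32°
n_0 = (-0.1915, -0.9815)
n_1 = (+0.3995, -0.9167)
n_2 = (+0.9268, -0.3755)
n_3 = (+0.9492, +0.3146)
n_4 = (+0.5053, +0.8630)
n_5 = (-0.2269, +0.9739)
n_6 = (-0.9659, -0.2590)
  (0,1): δ = 145.41°  ·
  (0,2): δ = 101.02°  ·
  (0,3): δ = 60.62°  ✓
  (0,4): δ = 19.31°  ✓
  (0,5): δ = 24.15°  ✓
  (0,6): δ = 116.05°  ·
  (1,2): δ = 135.60°  ·
  (1,3): δ = 95.21°  ·
  (1,4): δ = 53.90°  ✓
  (1,5): δ = 10.43°  ✓
  (1,6): δ = 81.46°  ·
  (2,3): δ = 139.61°  ·
  (2,4): δ = 98.29°  ·
  (2,5): δ = 54.83°  ✓
  (2,6): δ = 37.07°  ✓
  (3,4): δ = 138.68°  ·
  (3,5): δ = 95.22°  ·
  (3,6): δ = 3.33°  ✓
  (4,5): δ = 136.54°  ·
  (4,6): δ = 44.64°  ✓
  (5,6): δ = 88.10°  ·
antipodal pairs: 9

count = 9; pairs: (0,3), (0,4), (0,5), (1,4), (1,5), (2,5), (2,6), (3,6), (4,6)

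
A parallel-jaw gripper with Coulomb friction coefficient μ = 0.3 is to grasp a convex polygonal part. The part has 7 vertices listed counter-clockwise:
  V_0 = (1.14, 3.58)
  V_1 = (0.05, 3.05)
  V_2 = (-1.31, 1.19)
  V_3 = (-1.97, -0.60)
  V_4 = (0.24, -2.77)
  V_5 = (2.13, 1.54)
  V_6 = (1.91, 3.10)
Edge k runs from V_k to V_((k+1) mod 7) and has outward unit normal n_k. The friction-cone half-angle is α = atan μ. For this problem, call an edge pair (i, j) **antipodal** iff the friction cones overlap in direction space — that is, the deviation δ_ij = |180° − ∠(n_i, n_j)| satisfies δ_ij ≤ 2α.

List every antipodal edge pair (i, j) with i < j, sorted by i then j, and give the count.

α = atan 0.3 = 16.70°;  2α = 33.40°
n_0 = (-0.4373, +0.8993)
n_1 = (-0.8072, +0.5902)
n_2 = (-0.9383, +0.3459)
n_3 = (-0.7006, -0.7135)
n_4 = (+0.9158, -0.4016)
n_5 = (+0.9902, +0.1396)
n_6 = (+0.5290, +0.8486)
  (0,1): δ = 152.10°  ·
  (0,2): δ = 136.17°  ·
  (0,3): δ = 70.41°  ·
  (0,4): δ = 40.39°  ·
  (0,5): δ = 72.10°  ·
  (0,6): δ = 122.13°  ·
  (1,2): δ = 164.07°  ·
  (1,3): δ = 98.30°  ·
  (1,4): δ = 12.50°  ✓
  (1,5): δ = 44.20°  ·
  (1,6): δ = 94.24°  ·
  (2,3): δ = 114.24°  ·
  (2,4): δ = 3.44°  ✓
  (2,5): δ = 28.27°  ✓
  (2,6): δ = 78.30°  ·
  (3,4): δ = 69.20°  ·
  (3,5): δ = 37.50°  ·
  (3,6): δ = 12.54°  ✓
  (4,5): δ = 148.29°  ·
  (4,6): δ = 98.26°  ·
  (5,6): δ = 129.97°  ·
antipodal pairs: 4

count = 4; pairs: (1,4), (2,4), (2,5), (3,6)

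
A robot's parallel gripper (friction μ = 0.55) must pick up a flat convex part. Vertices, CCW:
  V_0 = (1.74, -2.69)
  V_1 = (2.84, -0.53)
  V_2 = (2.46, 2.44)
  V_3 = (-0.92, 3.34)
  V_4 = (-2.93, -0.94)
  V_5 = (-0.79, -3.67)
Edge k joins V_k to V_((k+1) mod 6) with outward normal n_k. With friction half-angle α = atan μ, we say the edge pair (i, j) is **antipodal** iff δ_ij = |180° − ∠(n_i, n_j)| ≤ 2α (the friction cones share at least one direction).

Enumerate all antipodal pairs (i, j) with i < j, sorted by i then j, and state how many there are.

α = atan 0.55 = 28.81°;  2α = 57.62°
n_0 = (+0.8911, -0.4538)
n_1 = (+0.9919, +0.1269)
n_2 = (+0.2573, +0.9663)
n_3 = (-0.9052, +0.4251)
n_4 = (-0.7870, -0.6169)
n_5 = (+0.3612, -0.9325)
  (0,1): δ = 145.72°  ·
  (0,2): δ = 77.92°  ·
  (0,3): δ = 1.83°  ✓
  (0,4): δ = 65.08°  ·
  (0,5): δ = 138.16°  ·
  (1,2): δ = 112.20°  ·
  (1,3): δ = 32.45°  ✓
  (1,4): δ = 30.80°  ✓
  (1,5): δ = 103.88°  ·
  (2,3): δ = 100.25°  ·
  (2,4): δ = 37.00°  ✓
  (2,5): δ = 36.08°  ✓
  (3,4): δ = 116.75°  ·
  (3,5): δ = 43.67°  ✓
  (4,5): δ = 106.92°  ·
antipodal pairs: 6

count = 6; pairs: (0,3), (1,3), (1,4), (2,4), (2,5), (3,5)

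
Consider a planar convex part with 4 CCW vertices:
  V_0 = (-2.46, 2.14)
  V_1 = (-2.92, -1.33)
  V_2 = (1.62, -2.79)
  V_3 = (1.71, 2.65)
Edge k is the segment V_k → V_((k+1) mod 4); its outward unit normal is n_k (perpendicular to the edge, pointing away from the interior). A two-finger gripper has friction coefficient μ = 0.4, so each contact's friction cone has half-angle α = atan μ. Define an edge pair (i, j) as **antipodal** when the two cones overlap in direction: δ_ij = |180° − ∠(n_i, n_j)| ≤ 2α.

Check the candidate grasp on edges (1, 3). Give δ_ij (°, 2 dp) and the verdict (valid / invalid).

α = atan 0.4 = 21.80°;  2α = 43.60°
edge 1: e_1 = (+4.54, -1.46);  n_1 = (-0.3061, -0.9520)
edge 3: e_3 = (-4.17, -0.51);  n_3 = (-0.1214, +0.9926)
∠(n_1, n_3) = 155.20°
δ = |180° − 155.20°| = 24.80°
24.80° ≤ 2α = 43.60°  →  valid

δ = 24.80°, valid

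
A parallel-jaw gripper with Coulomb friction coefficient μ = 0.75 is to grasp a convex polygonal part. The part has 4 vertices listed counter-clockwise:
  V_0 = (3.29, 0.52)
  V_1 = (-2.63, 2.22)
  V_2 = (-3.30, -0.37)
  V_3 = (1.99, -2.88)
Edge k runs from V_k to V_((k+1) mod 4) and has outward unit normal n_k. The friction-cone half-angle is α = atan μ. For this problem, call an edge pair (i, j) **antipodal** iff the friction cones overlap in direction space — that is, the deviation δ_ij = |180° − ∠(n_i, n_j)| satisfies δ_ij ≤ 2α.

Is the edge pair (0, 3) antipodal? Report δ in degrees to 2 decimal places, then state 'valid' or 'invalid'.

δ = 85.10°, invalid

α = atan 0.75 = 36.87°;  2α = 73.74°
edge 0: e_0 = (-5.92, +1.70);  n_0 = (+0.2760, +0.9612)
edge 3: e_3 = (+1.30, +3.40);  n_3 = (+0.9341, -0.3571)
∠(n_0, n_3) = 94.90°
δ = |180° − 94.90°| = 85.10°
85.10° > 2α = 73.74°  →  invalid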